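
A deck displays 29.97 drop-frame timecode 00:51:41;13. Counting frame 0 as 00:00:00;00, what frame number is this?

92951

Complete 10-minute blocks: 5, each 17982 frames → 89910.
Remaining 1 whole minute in the current block: 1800 + 0 × 1798 = 1800 frames.
Within the current minute: 41 × 30 + 13 − 2 = 1241 (labels ;00/;01 skipped at this minute). Total = 89910 + 1800 + 1241 = 92951.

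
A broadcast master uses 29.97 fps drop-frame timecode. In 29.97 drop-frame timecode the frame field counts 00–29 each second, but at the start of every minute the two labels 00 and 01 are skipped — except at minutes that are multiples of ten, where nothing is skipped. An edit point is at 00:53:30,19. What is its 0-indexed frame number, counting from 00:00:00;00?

As if non-drop at 30 labels/s: (0 × 3600 + 53 × 60 + 30) × 30 + 19 = 96319.
Minute boundaries passed: 53; those not divisible by 10: 53 − 5 = 48; dropped labels = 2 × 48 = 96.
Actual frame index = 96319 − 96 = 96223.

96223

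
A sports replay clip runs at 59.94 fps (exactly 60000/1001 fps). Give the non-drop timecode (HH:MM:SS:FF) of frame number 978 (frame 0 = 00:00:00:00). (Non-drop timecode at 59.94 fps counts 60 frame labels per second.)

978 ÷ 60 = 16 full seconds, remainder 18 frames.
16 s = 0 h 0 min 16 s.
Timecode: 00:00:16:18.

00:00:16:18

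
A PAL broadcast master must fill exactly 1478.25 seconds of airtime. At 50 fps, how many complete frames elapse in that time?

Frames = 1478.25 × 50 = 147825/2 ≈ 73912.5000.
Complete frames: 73912.

73912 frames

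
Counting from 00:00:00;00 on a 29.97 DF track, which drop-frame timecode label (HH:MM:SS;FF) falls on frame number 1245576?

11:32:40;22

Ten DF minutes hold 17982 frames, so frame 1245576 lies in block 69 (frames 1240758–1258739) with 4818 frames into that block.
The block's first minute is 1800 frames and the rest 1798 each; 4818 frames reaches minute 2, so 69 × 18 + 2 × 2 = 1246 labels have been skipped so far.
Adding those back, label number 1245576 + 1246 = 1246822 at 30 labels/s is 41560 s + 22 f = 11 h 32 min 40 s frame 22, i.e. 11:32:40;22.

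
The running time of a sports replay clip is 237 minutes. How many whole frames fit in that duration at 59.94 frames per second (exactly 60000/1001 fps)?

237 min = 14220 s.
Frames = 14220 × 60000/1001 = 853200000/1001 ≈ 852347.6523.
Complete frames: 852347.

852347 frames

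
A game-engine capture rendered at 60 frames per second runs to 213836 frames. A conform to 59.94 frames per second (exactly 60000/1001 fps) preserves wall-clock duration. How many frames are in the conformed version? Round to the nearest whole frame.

Frames at target rate = 213836 × (60000/1001) / (60) = 30548000/143 ≈ 213622.378.
Nearest whole frame: 213622.

213622 frames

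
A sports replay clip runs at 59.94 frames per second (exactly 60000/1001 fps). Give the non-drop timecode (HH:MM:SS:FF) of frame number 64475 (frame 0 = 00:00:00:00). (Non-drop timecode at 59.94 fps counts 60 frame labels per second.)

00:17:54:35

64475 ÷ 60 = 1074 full seconds, remainder 35 frames.
1074 s = 0 h 17 min 54 s.
Timecode: 00:17:54:35.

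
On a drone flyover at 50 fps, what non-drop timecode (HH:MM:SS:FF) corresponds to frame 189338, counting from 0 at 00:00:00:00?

189338 ÷ 50 = 3786 full seconds, remainder 38 frames.
3786 s = 1 h 3 min 6 s.
Timecode: 01:03:06:38.

01:03:06:38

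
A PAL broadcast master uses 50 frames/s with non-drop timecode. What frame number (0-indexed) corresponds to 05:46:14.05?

frame 1038705

Total seconds to the label: (5 × 3600 + 46 × 60 + 14) = 20774.
Frame index = 20774 × 50 + 5 = 1038705.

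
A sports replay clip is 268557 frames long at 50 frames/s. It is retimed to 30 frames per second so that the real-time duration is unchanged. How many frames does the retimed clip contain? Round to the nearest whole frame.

161134 frames

Frames at target rate = 268557 × (30) / (50) = 805671/5 ≈ 161134.200.
Nearest whole frame: 161134.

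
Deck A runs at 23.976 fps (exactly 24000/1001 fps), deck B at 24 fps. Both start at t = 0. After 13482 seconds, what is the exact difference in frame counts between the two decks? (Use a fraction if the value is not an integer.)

46224/143 frames

A emits 24000/1001 × 13482 = 46224000/143 frames; B emits 24 × 13482 = 323568.
Difference = 46224/143 frames (≈ 323.2448); B is ahead of A.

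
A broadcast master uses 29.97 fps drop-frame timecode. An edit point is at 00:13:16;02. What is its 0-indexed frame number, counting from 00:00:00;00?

As if non-drop at 30 labels/s: (0 × 3600 + 13 × 60 + 16) × 30 + 2 = 23882.
Minute boundaries passed: 13; those not divisible by 10: 13 − 1 = 12; dropped labels = 2 × 12 = 24.
Actual frame index = 23882 − 24 = 23858.

23858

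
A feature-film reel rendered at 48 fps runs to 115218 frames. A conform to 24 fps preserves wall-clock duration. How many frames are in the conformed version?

57609 frames

Frames at target rate = 115218 × (24) / (48) = 57609.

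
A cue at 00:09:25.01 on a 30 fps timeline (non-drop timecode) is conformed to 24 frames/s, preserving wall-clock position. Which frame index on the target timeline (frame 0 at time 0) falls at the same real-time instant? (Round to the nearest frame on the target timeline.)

Source frame index: (0×3600 + 9×60 + 25) × 30 + 1 = 16951.
Real time: 16951 / (30) = 16951/30 s.
Target frame: (16951/30) × (24) = 67804/5 ≈ 13560.800 → 13561.

frame 13561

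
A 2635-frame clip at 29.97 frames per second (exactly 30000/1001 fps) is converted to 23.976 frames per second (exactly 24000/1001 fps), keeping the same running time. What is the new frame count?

2108 frames

Target frames = source frames × (target rate / source rate) = 2635 × (24000/1001)/(30000/1001) = 2635 × 4/5 = 2108.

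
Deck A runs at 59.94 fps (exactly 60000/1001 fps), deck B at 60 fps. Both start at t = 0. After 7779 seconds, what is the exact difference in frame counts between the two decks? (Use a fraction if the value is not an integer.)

466740/1001 frames

A emits 60000/1001 × 7779 = 466740000/1001 frames; B emits 60 × 7779 = 466740.
Difference = 466740/1001 frames (≈ 466.2737); B is ahead of A.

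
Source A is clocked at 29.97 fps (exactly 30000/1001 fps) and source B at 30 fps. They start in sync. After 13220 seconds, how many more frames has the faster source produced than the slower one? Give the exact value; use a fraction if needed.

396600/1001 frames

A emits 30000/1001 × 13220 = 396600000/1001 frames; B emits 30 × 13220 = 396600.
Difference = 396600/1001 frames (≈ 396.2038); B is ahead of A.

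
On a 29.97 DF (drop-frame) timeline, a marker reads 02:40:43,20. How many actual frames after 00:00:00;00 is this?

289022

As if non-drop at 30 labels/s: (2 × 3600 + 40 × 60 + 43) × 30 + 20 = 289310.
Minute boundaries passed: 160; those not divisible by 10: 160 − 16 = 144; dropped labels = 2 × 144 = 288.
Actual frame index = 289310 − 288 = 289022.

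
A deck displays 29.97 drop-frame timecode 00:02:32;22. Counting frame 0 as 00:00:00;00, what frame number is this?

As if non-drop at 30 labels/s: (0 × 3600 + 2 × 60 + 32) × 30 + 22 = 4582.
Minute boundaries passed: 2; those not divisible by 10: 2 − 0 = 2; dropped labels = 2 × 2 = 4.
Actual frame index = 4582 − 4 = 4578.

4578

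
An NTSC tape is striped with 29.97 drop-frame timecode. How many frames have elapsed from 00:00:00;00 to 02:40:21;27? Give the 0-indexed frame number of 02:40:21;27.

As if non-drop at 30 labels/s: (2 × 3600 + 40 × 60 + 21) × 30 + 27 = 288657.
Minute boundaries passed: 160; those not divisible by 10: 160 − 16 = 144; dropped labels = 2 × 144 = 288.
Actual frame index = 288657 − 288 = 288369.

288369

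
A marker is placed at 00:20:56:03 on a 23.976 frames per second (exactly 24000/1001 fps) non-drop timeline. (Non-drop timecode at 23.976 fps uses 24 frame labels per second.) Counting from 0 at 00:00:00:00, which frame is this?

Total seconds to the label: (0 × 3600 + 20 × 60 + 56) = 1256.
Frame index = 1256 × 24 + 3 = 30147.

30147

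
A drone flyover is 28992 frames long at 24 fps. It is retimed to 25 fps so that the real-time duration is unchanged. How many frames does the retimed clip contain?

30200 frames

Frames at target rate = 28992 × (25) / (24) = 30200.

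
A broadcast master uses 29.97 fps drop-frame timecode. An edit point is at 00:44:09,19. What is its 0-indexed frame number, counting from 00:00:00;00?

Complete 10-minute blocks: 4, each 17982 frames → 71928.
Remaining 4 whole minutes in the current block: 1800 + 3 × 1798 = 7194 frames.
Within the current minute: 9 × 30 + 19 − 2 = 287 (labels ;00/;01 skipped at this minute). Total = 71928 + 7194 + 287 = 79409.

79409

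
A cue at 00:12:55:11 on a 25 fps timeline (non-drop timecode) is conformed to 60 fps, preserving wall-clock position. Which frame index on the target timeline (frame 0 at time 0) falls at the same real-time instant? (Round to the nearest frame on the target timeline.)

Source frame index: (0×3600 + 12×60 + 55) × 25 + 11 = 19386.
Real time: 19386 / (25) = 19386/25 s.
Target frame: (19386/25) × (60) = 232632/5 ≈ 46526.400 → 46526.

frame 46526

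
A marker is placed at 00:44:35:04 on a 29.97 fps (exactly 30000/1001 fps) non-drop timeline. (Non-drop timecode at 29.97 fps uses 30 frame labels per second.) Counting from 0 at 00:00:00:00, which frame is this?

Total seconds to the label: (0 × 3600 + 44 × 60 + 35) = 2675.
Frame index = 2675 × 30 + 4 = 80254.

frame 80254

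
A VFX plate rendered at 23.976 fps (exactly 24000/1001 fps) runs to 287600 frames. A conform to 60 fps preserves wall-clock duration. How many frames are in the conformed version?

719719 frames

Target frames = source frames × (target rate / source rate) = 287600 × (60)/(24000/1001) = 287600 × 1001/400 = 719719.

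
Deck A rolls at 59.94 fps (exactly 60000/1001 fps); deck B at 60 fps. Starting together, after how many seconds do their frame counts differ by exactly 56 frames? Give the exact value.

14014/15 seconds

The gap grows by |60 − 60000/1001| = 60/1001 frames per second.
Time for a 56-frame gap: 56 ÷ (60/1001) = 14014/15 s.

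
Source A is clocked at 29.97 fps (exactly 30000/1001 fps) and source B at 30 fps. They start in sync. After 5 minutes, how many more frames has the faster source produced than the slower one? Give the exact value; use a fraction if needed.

9000/1001 frames

5 min = 300 s.
A emits 30000/1001 × 300 = 9000000/1001 frames; B emits 30 × 300 = 9000.
Difference = 9000/1001 frames (≈ 8.9910); B is ahead of A.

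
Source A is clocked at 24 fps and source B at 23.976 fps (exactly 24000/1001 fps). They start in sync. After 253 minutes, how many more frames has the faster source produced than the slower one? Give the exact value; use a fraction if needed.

33120/91 frames

253 min = 15180 s.
A emits 24 × 15180 = 364320 frames; B emits 24000/1001 × 15180 = 33120000/91.
Difference = 33120/91 frames (≈ 363.9560); B is behind A.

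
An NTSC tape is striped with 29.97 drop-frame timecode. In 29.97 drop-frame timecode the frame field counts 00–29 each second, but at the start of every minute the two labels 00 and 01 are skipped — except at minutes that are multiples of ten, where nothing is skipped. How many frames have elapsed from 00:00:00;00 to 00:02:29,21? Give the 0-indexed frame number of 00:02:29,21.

4487

As if non-drop at 30 labels/s: (0 × 3600 + 2 × 60 + 29) × 30 + 21 = 4491.
Minute boundaries passed: 2; those not divisible by 10: 2 − 0 = 2; dropped labels = 2 × 2 = 4.
Actual frame index = 4491 − 4 = 4487.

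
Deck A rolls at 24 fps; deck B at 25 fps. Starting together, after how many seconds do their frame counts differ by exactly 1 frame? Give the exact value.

The gap grows by |25 − 24| = 1 frame per second.
Time for a 1-frame gap: 1 ÷ (1) = 1 s.

1 seconds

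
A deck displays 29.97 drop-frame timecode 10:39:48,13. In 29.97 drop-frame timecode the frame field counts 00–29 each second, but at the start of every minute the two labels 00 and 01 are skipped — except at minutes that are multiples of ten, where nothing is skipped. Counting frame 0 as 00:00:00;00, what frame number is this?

1150501

As if non-drop at 30 labels/s: (10 × 3600 + 39 × 60 + 48) × 30 + 13 = 1151653.
Minute boundaries passed: 639; those not divisible by 10: 639 − 63 = 576; dropped labels = 2 × 576 = 1152.
Actual frame index = 1151653 − 1152 = 1150501.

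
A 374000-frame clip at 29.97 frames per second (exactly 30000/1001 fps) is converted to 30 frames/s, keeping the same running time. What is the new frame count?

374374 frames

Target frames = source frames × (target rate / source rate) = 374000 × (30)/(30000/1001) = 374000 × 1001/1000 = 374374.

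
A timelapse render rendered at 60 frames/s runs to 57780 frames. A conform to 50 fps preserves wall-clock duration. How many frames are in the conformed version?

Target frames = source frames × (target rate / source rate) = 57780 × (50)/(60) = 57780 × 5/6 = 48150.

48150 frames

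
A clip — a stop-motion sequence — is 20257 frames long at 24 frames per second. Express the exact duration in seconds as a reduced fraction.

20257/24 seconds

Running time = 20257 ÷ (24) = 20257 × 1/24 = 20257/24 s.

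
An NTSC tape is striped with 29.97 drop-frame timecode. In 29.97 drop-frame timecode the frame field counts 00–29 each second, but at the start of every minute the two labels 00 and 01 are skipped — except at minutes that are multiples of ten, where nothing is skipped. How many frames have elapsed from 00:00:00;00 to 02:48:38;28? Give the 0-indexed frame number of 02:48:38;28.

As if non-drop at 30 labels/s: (2 × 3600 + 48 × 60 + 38) × 30 + 28 = 303568.
Minute boundaries passed: 168; those not divisible by 10: 168 − 16 = 152; dropped labels = 2 × 152 = 304.
Actual frame index = 303568 − 304 = 303264.

303264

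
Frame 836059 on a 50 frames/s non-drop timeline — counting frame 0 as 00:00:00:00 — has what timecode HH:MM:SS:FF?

836059 ÷ 50 = 16721 full seconds, remainder 9 frames.
16721 s = 4 h 38 min 41 s.
Timecode: 04:38:41:09.

04:38:41:09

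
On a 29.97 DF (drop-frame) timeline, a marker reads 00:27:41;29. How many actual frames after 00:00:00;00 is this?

As if non-drop at 30 labels/s: (0 × 3600 + 27 × 60 + 41) × 30 + 29 = 49859.
Minute boundaries passed: 27; those not divisible by 10: 27 − 2 = 25; dropped labels = 2 × 25 = 50.
Actual frame index = 49859 − 50 = 49809.

49809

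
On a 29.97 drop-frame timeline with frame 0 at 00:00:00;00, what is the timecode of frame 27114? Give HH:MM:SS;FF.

Ten DF minutes hold 17982 frames, so frame 27114 lies in block 1 (frames 17982–35963) with 9132 frames into that block.
The block's first minute is 1800 frames and the rest 1798 each; 9132 frames reaches minute 5, so 1 × 18 + 5 × 2 = 28 labels have been skipped so far.
Adding those back, label number 27114 + 28 = 27142 at 30 labels/s is 904 s + 22 f = 0 h 15 min 4 s frame 22, i.e. 00:15:04;22.

00:15:04;22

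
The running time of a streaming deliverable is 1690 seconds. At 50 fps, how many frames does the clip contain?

84500 frames

Frames = 1690 × 50 = 84500.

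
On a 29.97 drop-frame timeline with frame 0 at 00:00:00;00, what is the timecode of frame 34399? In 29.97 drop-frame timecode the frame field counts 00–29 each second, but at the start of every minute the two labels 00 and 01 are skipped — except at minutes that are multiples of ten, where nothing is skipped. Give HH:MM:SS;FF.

Each 10-minute DF block holds 10 × 60 × 30 − 9 × 2 = 17982 frames. 34399 ÷ 17982 → 1 full block, remainder 16417.
Within the partial block the first minute is 1800 frames and each further minute 1798, so 9 further minute boundaries passed. Total skipped labels = 18 × 1 + 2 × 9 = 36.
Non-drop label index = 34399 + 36 = 34435; at 30 labels/s that is 00:19:07:25, i.e. DF 00:19:07;25.

00:19:07;25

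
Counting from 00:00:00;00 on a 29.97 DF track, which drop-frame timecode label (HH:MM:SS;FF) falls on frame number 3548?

00:01:58;10

Ten DF minutes hold 17982 frames, so frame 3548 lies in block 0 (frames 0–17981) with 3548 frames into that block.
The block's first minute is 1800 frames and the rest 1798 each; 3548 frames reaches minute 1, so 0 × 18 + 1 × 2 = 2 labels have been skipped so far.
Adding those back, label number 3548 + 2 = 3550 at 30 labels/s is 118 s + 10 f = 0 h 1 min 58 s frame 10, i.e. 00:01:58;10.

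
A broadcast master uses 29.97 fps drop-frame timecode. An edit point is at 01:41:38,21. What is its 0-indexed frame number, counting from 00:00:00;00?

182779

Complete 10-minute blocks: 10, each 17982 frames → 179820.
Remaining 1 whole minute in the current block: 1800 + 0 × 1798 = 1800 frames.
Within the current minute: 38 × 30 + 21 − 2 = 1159 (labels ;00/;01 skipped at this minute). Total = 179820 + 1800 + 1159 = 182779.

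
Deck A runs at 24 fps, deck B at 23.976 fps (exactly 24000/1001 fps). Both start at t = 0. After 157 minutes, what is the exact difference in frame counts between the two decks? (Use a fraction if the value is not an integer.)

226080/1001 frames

157 min = 9420 s.
A emits 24 × 9420 = 226080 frames; B emits 24000/1001 × 9420 = 226080000/1001.
Difference = 226080/1001 frames (≈ 225.8541); B is behind A.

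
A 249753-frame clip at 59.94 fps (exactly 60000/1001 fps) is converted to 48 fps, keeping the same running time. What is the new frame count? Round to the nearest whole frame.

Frames at target rate = 249753 × (48) / (60000/1001) = 250002753/1250 ≈ 200002.202.
Nearest whole frame: 200002.

200002 frames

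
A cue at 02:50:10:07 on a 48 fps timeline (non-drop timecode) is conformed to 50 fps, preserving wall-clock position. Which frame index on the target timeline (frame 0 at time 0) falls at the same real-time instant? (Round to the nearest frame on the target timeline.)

frame 510507

Source frame index: (2×3600 + 50×60 + 10) × 48 + 7 = 490087.
Real time: 490087 / (48) = 490087/48 s.
Target frame: (490087/48) × (50) = 12252175/24 ≈ 510507.292 → 510507.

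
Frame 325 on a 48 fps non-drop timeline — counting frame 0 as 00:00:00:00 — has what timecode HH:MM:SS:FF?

00:00:06:37

325 ÷ 48 = 6 full seconds, remainder 37 frames.
6 s = 0 h 0 min 6 s.
Timecode: 00:00:06:37.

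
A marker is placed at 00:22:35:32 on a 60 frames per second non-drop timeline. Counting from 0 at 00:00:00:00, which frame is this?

frame 81332

Total seconds to the label: (0 × 3600 + 22 × 60 + 35) = 1355.
Frame index = 1355 × 60 + 32 = 81332.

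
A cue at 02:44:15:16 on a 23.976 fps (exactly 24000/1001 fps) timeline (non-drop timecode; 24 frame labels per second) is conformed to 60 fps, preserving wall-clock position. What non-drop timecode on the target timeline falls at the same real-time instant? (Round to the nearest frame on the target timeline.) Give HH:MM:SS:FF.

Source frame index: (2×3600 + 44×60 + 15) × 24 + 16 = 236536.
Real time: 236536 / (24000/1001) = 29596567/3000 s.
Target frame: (29596567/3000) × (60) = 29596567/50 ≈ 591931.340 → 591931.
At 60 labels/s: frame 591931 → 02:44:25:31.

02:44:25:31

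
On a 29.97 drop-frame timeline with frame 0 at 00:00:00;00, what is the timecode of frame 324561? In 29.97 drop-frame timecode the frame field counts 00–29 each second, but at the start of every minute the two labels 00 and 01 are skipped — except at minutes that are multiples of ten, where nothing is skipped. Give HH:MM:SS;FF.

03:00:29;15

Each 10-minute DF block holds 10 × 60 × 30 − 9 × 2 = 17982 frames. 324561 ÷ 17982 → 18 full blocks, remainder 885.
Within the partial block the first minute is 1800 frames and each further minute 1798, so 0 further minute boundaries passed. Total skipped labels = 18 × 18 + 2 × 0 = 324.
Non-drop label index = 324561 + 324 = 324885; at 30 labels/s that is 03:00:29:15, i.e. DF 03:00:29;15.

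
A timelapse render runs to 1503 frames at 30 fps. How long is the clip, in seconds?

Running time = 1503 / (30) = 50.1 s.

50.1 seconds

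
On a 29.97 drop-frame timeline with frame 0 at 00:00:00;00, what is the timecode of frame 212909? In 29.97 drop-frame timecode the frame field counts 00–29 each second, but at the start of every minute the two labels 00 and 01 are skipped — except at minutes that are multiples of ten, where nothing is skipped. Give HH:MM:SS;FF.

01:58:24;03

Each 10-minute DF block holds 10 × 60 × 30 − 9 × 2 = 17982 frames. 212909 ÷ 17982 → 11 full blocks, remainder 15107.
Within the partial block the first minute is 1800 frames and each further minute 1798, so 8 further minute boundaries passed. Total skipped labels = 18 × 11 + 2 × 8 = 214.
Non-drop label index = 212909 + 214 = 213123; at 30 labels/s that is 01:58:24:03, i.e. DF 01:58:24;03.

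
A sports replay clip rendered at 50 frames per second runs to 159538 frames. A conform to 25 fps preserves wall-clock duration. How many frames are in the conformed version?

79769 frames

Target frames = source frames × (target rate / source rate) = 159538 × (25)/(50) = 159538 × 1/2 = 79769.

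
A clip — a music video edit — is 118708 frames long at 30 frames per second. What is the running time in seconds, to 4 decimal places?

3956.9333 seconds

Running time = 118708 × 1/30 = 59354/15 s ≈ 3956.9333 s.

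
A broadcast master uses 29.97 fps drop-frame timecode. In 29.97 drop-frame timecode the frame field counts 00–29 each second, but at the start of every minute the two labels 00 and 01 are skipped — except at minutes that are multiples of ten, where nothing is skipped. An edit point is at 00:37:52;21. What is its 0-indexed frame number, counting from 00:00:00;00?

68113

Complete 10-minute blocks: 3, each 17982 frames → 53946.
Remaining 7 whole minutes in the current block: 1800 + 6 × 1798 = 12588 frames.
Within the current minute: 52 × 30 + 21 − 2 = 1579 (labels ;00/;01 skipped at this minute). Total = 53946 + 12588 + 1579 = 68113.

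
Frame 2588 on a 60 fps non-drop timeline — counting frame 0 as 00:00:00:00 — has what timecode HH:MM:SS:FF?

2588 ÷ 60 = 43 full seconds, remainder 8 frames.
43 s = 0 h 0 min 43 s.
Timecode: 00:00:43:08.

00:00:43:08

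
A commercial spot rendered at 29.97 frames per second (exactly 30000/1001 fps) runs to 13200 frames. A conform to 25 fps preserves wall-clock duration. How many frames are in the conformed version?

11011 frames

Target frames = source frames × (target rate / source rate) = 13200 × (25)/(30000/1001) = 13200 × 1001/1200 = 11011.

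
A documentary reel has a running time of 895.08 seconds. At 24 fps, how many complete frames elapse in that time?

21481 frames

Frames = 895.08 × 24 = 537048/25 ≈ 21481.9200.
Complete frames: 21481.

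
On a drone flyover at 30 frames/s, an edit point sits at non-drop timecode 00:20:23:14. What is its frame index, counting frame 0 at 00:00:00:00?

36704

Total seconds to the label: (0 × 3600 + 20 × 60 + 23) = 1223.
Frame index = 1223 × 30 + 14 = 36704.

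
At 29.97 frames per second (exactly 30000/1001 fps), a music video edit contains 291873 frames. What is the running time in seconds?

Running time = 291873 / (30000/1001) = 9738.8291 s.

9738.8291 seconds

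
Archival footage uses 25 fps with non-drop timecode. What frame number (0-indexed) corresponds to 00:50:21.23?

frame 75548

Total seconds to the label: (0 × 3600 + 50 × 60 + 21) = 3021.
Frame index = 3021 × 25 + 23 = 75548.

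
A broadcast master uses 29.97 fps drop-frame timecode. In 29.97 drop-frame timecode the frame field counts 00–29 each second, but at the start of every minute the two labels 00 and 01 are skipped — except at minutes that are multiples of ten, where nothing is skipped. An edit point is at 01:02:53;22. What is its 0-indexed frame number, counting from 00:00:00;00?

Complete 10-minute blocks: 6, each 17982 frames → 107892.
Remaining 2 whole minutes in the current block: 1800 + 1 × 1798 = 3598 frames.
Within the current minute: 53 × 30 + 22 − 2 = 1610 (labels ;00/;01 skipped at this minute). Total = 107892 + 3598 + 1610 = 113100.

113100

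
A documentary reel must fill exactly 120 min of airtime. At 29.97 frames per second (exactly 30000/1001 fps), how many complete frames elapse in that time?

215784 frames

120 min = 7200 s.
Frames = 7200 × 30000/1001 = 216000000/1001 ≈ 215784.2158.
Complete frames: 215784.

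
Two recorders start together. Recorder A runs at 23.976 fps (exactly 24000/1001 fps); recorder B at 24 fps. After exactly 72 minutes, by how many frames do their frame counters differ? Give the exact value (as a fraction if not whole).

103680/1001 frames

72 min = 4320 s.
A emits 24000/1001 × 4320 = 103680000/1001 frames; B emits 24 × 4320 = 103680.
Difference = 103680/1001 frames (≈ 103.5764); B is ahead of A.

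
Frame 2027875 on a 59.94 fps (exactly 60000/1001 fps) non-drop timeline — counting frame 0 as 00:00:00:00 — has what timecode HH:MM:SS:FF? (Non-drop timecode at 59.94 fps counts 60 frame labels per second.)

2027875 ÷ 60 = 33797 full seconds, remainder 55 frames.
33797 s = 9 h 23 min 17 s.
Timecode: 09:23:17:55.

09:23:17:55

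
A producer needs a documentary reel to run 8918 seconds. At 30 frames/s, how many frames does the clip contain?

Frames = 8918 × 30 = 267540.

267540 frames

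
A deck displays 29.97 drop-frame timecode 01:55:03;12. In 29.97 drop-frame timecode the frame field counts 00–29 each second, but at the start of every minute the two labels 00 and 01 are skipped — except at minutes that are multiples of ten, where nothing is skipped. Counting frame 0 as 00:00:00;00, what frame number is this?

206894

Complete 10-minute blocks: 11, each 17982 frames → 197802.
Remaining 5 whole minutes in the current block: 1800 + 4 × 1798 = 8992 frames.
Within the current minute: 3 × 30 + 12 − 2 = 100 (labels ;00/;01 skipped at this minute). Total = 197802 + 8992 + 100 = 206894.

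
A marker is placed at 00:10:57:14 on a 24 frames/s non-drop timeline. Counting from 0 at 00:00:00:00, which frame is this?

15782

Total seconds to the label: (0 × 3600 + 10 × 60 + 57) = 657.
Frame index = 657 × 24 + 14 = 15782.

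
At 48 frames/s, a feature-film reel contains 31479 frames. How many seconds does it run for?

Running time = 31479 / (48) = 655.8125 s.

655.8125 seconds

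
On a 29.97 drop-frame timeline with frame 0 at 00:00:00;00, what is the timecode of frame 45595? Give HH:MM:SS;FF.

Ten DF minutes hold 17982 frames, so frame 45595 lies in block 2 (frames 35964–53945) with 9631 frames into that block.
The block's first minute is 1800 frames and the rest 1798 each; 9631 frames reaches minute 5, so 2 × 18 + 5 × 2 = 46 labels have been skipped so far.
Adding those back, label number 45595 + 46 = 45641 at 30 labels/s is 1521 s + 11 f = 0 h 25 min 21 s frame 11, i.e. 00:25:21;11.

00:25:21;11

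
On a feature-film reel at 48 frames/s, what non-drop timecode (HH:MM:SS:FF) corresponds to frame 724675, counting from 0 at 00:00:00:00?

724675 ÷ 48 = 15097 full seconds, remainder 19 frames.
15097 s = 4 h 11 min 37 s.
Timecode: 04:11:37:19.

04:11:37:19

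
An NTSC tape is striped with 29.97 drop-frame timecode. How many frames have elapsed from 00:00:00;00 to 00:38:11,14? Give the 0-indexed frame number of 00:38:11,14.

As if non-drop at 30 labels/s: (0 × 3600 + 38 × 60 + 11) × 30 + 14 = 68744.
Minute boundaries passed: 38; those not divisible by 10: 38 − 3 = 35; dropped labels = 2 × 35 = 70.
Actual frame index = 68744 − 70 = 68674.

68674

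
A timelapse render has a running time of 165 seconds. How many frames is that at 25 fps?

Frames = 165 × 25 = 4125.

4125 frames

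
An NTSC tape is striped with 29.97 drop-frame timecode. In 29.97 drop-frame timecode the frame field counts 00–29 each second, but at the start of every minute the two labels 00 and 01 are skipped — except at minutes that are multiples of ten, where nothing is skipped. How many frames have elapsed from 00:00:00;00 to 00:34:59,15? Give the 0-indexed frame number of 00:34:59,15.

62923

Complete 10-minute blocks: 3, each 17982 frames → 53946.
Remaining 4 whole minutes in the current block: 1800 + 3 × 1798 = 7194 frames.
Within the current minute: 59 × 30 + 15 − 2 = 1783 (labels ;00/;01 skipped at this minute). Total = 53946 + 7194 + 1783 = 62923.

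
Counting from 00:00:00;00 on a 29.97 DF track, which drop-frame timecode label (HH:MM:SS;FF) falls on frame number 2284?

Ten DF minutes hold 17982 frames, so frame 2284 lies in block 0 (frames 0–17981) with 2284 frames into that block.
The block's first minute is 1800 frames and the rest 1798 each; 2284 frames reaches minute 1, so 0 × 18 + 1 × 2 = 2 labels have been skipped so far.
Adding those back, label number 2284 + 2 = 2286 at 30 labels/s is 76 s + 6 f = 0 h 1 min 16 s frame 6, i.e. 00:01:16;06.

00:01:16;06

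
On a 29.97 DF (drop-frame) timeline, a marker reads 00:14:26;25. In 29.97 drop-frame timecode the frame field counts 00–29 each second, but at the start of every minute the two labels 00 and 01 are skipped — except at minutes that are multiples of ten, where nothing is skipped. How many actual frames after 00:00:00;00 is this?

25979

Complete 10-minute blocks: 1, each 17982 frames → 17982.
Remaining 4 whole minutes in the current block: 1800 + 3 × 1798 = 7194 frames.
Within the current minute: 26 × 30 + 25 − 2 = 803 (labels ;00/;01 skipped at this minute). Total = 17982 + 7194 + 803 = 25979.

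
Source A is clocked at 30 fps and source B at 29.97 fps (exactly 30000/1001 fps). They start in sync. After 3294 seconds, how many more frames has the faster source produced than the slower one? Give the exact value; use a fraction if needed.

98820/1001 frames

A emits 30 × 3294 = 98820 frames; B emits 30000/1001 × 3294 = 98820000/1001.
Difference = 98820/1001 frames (≈ 98.7213); B is behind A.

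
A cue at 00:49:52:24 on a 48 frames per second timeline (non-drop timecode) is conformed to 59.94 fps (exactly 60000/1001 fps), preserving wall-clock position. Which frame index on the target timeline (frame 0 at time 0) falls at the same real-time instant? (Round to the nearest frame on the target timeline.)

frame 179371

Source frame index: (0×3600 + 49×60 + 52) × 48 + 24 = 143640.
Real time: 143640 / (48) = 5985/2 s.
Target frame: (5985/2) × (60000/1001) = 25650000/143 ≈ 179370.629 → 179371.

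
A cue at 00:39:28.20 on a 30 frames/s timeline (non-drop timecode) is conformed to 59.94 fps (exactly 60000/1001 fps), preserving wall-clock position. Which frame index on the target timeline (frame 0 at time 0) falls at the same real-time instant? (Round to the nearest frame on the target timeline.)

frame 141978

Source frame index: (0×3600 + 39×60 + 28) × 30 + 20 = 71060.
Real time: 71060 / (30) = 7106/3 s.
Target frame: (7106/3) × (60000/1001) = 12920000/91 ≈ 141978.022 → 141978.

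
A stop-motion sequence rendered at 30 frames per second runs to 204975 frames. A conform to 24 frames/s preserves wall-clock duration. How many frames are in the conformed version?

163980 frames

Target frames = source frames × (target rate / source rate) = 204975 × (24)/(30) = 204975 × 4/5 = 163980.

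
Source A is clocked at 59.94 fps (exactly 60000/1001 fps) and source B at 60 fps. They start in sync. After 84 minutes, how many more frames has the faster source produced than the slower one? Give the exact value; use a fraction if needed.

84 min = 5040 s.
A emits 60000/1001 × 5040 = 43200000/143 frames; B emits 60 × 5040 = 302400.
Difference = 43200/143 frames (≈ 302.0979); B is ahead of A.

43200/143 frames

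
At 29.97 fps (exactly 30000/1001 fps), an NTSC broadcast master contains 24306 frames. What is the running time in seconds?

811.0102 seconds

Running time = 24306 / (30000/1001) = 811.0102 s.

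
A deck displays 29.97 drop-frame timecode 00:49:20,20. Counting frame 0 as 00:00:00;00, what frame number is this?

88730

Complete 10-minute blocks: 4, each 17982 frames → 71928.
Remaining 9 whole minutes in the current block: 1800 + 8 × 1798 = 16184 frames.
Within the current minute: 20 × 30 + 20 − 2 = 618 (labels ;00/;01 skipped at this minute). Total = 71928 + 16184 + 618 = 88730.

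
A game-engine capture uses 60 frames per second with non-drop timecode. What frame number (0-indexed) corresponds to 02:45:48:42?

596922

Total seconds to the label: (2 × 3600 + 45 × 60 + 48) = 9948.
Frame index = 9948 × 60 + 42 = 596922.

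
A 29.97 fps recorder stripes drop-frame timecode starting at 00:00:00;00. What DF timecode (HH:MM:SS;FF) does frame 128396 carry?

Each 10-minute DF block holds 10 × 60 × 30 − 9 × 2 = 17982 frames. 128396 ÷ 17982 → 7 full blocks, remainder 2522.
Within the partial block the first minute is 1800 frames and each further minute 1798, so 1 further minute boundary passed. Total skipped labels = 18 × 7 + 2 × 1 = 128.
Non-drop label index = 128396 + 128 = 128524; at 30 labels/s that is 01:11:24:04, i.e. DF 01:11:24;04.

01:11:24;04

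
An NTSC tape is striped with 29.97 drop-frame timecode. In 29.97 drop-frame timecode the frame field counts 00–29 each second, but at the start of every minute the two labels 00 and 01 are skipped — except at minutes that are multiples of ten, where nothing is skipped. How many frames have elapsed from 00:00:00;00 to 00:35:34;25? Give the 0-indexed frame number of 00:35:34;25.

As if non-drop at 30 labels/s: (0 × 3600 + 35 × 60 + 34) × 30 + 25 = 64045.
Minute boundaries passed: 35; those not divisible by 10: 35 − 3 = 32; dropped labels = 2 × 32 = 64.
Actual frame index = 64045 − 64 = 63981.

63981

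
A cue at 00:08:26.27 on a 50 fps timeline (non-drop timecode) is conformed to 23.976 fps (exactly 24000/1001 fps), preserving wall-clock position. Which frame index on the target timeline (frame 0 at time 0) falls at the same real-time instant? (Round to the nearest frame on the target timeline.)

frame 12145

Source frame index: (0×3600 + 8×60 + 26) × 50 + 27 = 25327.
Real time: 25327 / (50) = 25327/50 s.
Target frame: (25327/50) × (24000/1001) = 12156960/1001 ≈ 12144.815 → 12145.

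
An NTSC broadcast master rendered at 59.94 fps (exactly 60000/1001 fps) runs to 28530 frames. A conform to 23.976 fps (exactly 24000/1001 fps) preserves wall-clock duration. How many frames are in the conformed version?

11412 frames

Target frames = source frames × (target rate / source rate) = 28530 × (24000/1001)/(60000/1001) = 28530 × 2/5 = 11412.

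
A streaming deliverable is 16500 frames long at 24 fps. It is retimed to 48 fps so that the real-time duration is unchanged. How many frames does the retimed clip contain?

33000 frames

Target frames = source frames × (target rate / source rate) = 16500 × (48)/(24) = 16500 × 2 = 33000.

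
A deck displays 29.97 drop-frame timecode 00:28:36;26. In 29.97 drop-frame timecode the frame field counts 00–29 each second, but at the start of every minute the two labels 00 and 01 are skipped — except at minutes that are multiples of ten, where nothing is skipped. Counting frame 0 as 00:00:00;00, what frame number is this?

51454

As if non-drop at 30 labels/s: (0 × 3600 + 28 × 60 + 36) × 30 + 26 = 51506.
Minute boundaries passed: 28; those not divisible by 10: 28 − 2 = 26; dropped labels = 2 × 26 = 52.
Actual frame index = 51506 − 52 = 51454.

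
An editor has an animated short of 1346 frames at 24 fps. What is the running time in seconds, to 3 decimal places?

56.083 seconds

Running time = 1346 × 1/24 = 673/12 s ≈ 56.083 s.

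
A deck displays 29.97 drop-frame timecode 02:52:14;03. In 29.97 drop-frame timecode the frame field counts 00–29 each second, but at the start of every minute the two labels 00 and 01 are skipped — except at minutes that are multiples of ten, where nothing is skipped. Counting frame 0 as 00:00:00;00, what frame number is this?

309713

As if non-drop at 30 labels/s: (2 × 3600 + 52 × 60 + 14) × 30 + 3 = 310023.
Minute boundaries passed: 172; those not divisible by 10: 172 − 17 = 155; dropped labels = 2 × 155 = 310.
Actual frame index = 310023 − 310 = 309713.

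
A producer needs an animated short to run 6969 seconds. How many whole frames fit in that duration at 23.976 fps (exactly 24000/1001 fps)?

Frames = 6969 × 24000/1001 = 167256000/1001 ≈ 167088.9111.
Complete frames: 167088.

167088 frames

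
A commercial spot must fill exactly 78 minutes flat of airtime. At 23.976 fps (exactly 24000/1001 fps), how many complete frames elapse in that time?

78 min = 4680 s.
Frames = 4680 × 24000/1001 = 8640000/77 ≈ 112207.7922.
Complete frames: 112207.

112207 frames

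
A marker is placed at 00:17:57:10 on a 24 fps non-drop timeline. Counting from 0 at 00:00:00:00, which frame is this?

frame 25858

Total seconds to the label: (0 × 3600 + 17 × 60 + 57) = 1077.
Frame index = 1077 × 24 + 10 = 25858.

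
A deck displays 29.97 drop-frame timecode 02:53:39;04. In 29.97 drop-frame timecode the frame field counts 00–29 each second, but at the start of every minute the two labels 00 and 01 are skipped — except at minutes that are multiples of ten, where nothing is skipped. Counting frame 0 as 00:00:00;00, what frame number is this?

Complete 10-minute blocks: 17, each 17982 frames → 305694.
Remaining 3 whole minutes in the current block: 1800 + 2 × 1798 = 5396 frames.
Within the current minute: 39 × 30 + 4 − 2 = 1172 (labels ;00/;01 skipped at this minute). Total = 305694 + 5396 + 1172 = 312262.

312262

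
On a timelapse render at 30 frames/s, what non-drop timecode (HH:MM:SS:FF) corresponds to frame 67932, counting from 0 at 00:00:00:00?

00:37:44:12

67932 ÷ 30 = 2264 full seconds, remainder 12 frames.
2264 s = 0 h 37 min 44 s.
Timecode: 00:37:44:12.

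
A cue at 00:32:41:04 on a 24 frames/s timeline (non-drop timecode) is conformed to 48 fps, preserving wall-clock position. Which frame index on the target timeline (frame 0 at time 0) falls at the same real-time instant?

frame 94136

Source frame index: (0×3600 + 32×60 + 41) × 24 + 4 = 47068.
Real time: 47068 / (24) = 11767/6 s.
Target frame: (11767/6) × (48) = 94136.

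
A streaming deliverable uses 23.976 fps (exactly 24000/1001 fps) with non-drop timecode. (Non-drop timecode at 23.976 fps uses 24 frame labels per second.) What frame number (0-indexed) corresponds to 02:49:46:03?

Total seconds to the label: (2 × 3600 + 49 × 60 + 46) = 10186.
Frame index = 10186 × 24 + 3 = 244467.

244467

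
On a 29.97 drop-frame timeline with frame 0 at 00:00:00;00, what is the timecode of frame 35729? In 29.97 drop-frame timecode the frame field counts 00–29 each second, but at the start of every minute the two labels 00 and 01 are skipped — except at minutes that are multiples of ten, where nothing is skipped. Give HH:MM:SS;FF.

Each 10-minute DF block holds 10 × 60 × 30 − 9 × 2 = 17982 frames. 35729 ÷ 17982 → 1 full block, remainder 17747.
Within the partial block the first minute is 1800 frames and each further minute 1798, so 9 further minute boundaries passed. Total skipped labels = 18 × 1 + 2 × 9 = 36.
Non-drop label index = 35729 + 36 = 35765; at 30 labels/s that is 00:19:52:05, i.e. DF 00:19:52;05.

00:19:52;05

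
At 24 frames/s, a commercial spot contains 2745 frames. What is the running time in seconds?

Running time = 2745 / (24) = 114.375 s.

114.375 seconds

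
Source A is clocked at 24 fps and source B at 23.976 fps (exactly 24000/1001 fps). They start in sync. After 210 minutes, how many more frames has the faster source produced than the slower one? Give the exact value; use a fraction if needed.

43200/143 frames

210 min = 12600 s.
A emits 24 × 12600 = 302400 frames; B emits 24000/1001 × 12600 = 43200000/143.
Difference = 43200/143 frames (≈ 302.0979); B is behind A.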